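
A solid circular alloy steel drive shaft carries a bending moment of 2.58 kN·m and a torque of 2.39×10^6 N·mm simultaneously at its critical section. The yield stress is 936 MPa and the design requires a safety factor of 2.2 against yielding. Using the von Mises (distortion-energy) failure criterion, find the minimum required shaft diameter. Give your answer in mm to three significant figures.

d = 42.9 mm

σ_allow = σ_y/n = 936/2.2 = 425.5 MPa.
For a solid shaft σ_b = 32M/(πd³) and τ = 16T/(πd³), so the von Mises stress is σ' = (16/πd³)·√(4M²+3T²).
√(4M²+3T²) = √(4×(2.580×10^6)² + 3×(2.390×10^6)²) = 6.615×10^6 N·mm.
d³ = 16×6.615×10^6/(π×425.5) = 79190 mm³.
d = 42.94 mm.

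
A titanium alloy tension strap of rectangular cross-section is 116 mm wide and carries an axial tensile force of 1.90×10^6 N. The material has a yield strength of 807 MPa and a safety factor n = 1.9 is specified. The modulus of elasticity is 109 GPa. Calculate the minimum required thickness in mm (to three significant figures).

t = 38.6 mm

σ_allow = 807/1.9 = 424.7 MPa.
Required area A = F/σ_allow = 1900000/424.7 = 4473 mm².
t = A/w = 4473/116 = 38.56 mm.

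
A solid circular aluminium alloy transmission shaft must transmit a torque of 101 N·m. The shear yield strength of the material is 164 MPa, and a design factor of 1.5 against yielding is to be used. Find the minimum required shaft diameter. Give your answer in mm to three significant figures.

d = 16.8 mm

Allowable shear stress τ_allow = 164/1.5 = 109.3 MPa.
For a solid shaft τ = 16T/(πd³), so d³ = 16T/(π τ_allow) = 16×101000/(π×109.3) = 4705 mm³.
d = (4705)^(1/3) = 16.76 mm.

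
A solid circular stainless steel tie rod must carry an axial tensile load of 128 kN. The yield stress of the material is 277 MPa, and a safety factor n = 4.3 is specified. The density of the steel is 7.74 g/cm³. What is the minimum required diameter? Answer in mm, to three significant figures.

d = 50.3 mm

Allowable stress σ_allow = 277/4.3 = 64.42 MPa.
Required area A = F/σ_allow = 128000/64.42 = 1987 mm².
A = πd²/4 → d = √(4A/π) = 50.30 mm.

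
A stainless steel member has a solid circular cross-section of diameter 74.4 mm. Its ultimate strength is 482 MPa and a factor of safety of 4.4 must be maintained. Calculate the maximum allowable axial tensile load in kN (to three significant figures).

σ_allow = 482/4.4 = 109.5 MPa.
A = πd²/4 = π×74.4²/4 = 4347 mm².
F_allow = σ_allow × A = 109.5×4347 = 476200 N.

F_allow = 476 kN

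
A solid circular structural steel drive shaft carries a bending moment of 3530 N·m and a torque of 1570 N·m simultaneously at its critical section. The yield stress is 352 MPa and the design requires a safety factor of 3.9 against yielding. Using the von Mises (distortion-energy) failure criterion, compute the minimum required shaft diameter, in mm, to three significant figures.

σ_allow = σ_y/n = 352/3.9 = 90.26 MPa.
For a solid shaft σ_b = 32M/(πd³) and τ = 16T/(πd³), so the von Mises stress is σ' = (16/πd³)·√(4M²+3T²).
√(4M²+3T²) = √(4×(3.530×10^6)² + 3×(1.570×10^6)²) = 7.566×10^6 N·mm.
d³ = 16×7.566×10^6/(π×90.26) = 426900 mm³.
d = 75.30 mm.

d = 75.3 mm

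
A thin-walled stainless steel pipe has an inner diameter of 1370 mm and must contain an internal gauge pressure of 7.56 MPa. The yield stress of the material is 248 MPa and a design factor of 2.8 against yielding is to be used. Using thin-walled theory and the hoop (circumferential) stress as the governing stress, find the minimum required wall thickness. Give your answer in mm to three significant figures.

t = 58.5 mm

σ_allow = 248/2.8 = 88.57 MPa.
Hoop stress σ_h = pD/(2t), so t = pD/(2σ_allow) = 7.56×1370/(2×88.57) = 58.47 mm.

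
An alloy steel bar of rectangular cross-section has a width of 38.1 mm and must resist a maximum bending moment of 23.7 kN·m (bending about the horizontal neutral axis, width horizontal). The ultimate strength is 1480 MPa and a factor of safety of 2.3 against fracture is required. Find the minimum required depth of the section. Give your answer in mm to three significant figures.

σ_allow = 1480/2.3 = 643.5 MPa.
For a rectangular section σ = 6M/(bh²), so h² = 6M/(b σ_allow) = 6×2.3700×10^7/(38.1×643.5) = 5800 mm².
h = 76.16 mm.

h = 76.2 mm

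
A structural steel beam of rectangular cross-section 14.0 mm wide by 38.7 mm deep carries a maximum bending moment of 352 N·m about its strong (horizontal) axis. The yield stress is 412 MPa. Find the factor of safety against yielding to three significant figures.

Section modulus S = bh²/6 = 14.0×38.7²/6 = 3495 mm³.
σ = M/S = 352000/3495 = 100.7 MPa.
n = 412/100.7 = 4.090.

n = 4.09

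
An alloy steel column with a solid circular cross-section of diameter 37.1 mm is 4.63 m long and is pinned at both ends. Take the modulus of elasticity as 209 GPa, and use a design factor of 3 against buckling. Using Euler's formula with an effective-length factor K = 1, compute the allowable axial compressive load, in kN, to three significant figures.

P_allow = 2.98 kN

I = πd⁴/64 = π×37.1⁴/64 = 93000 mm⁴.
Effective length L_e = KL = 1×4.63 m = 4630 mm.
Euler critical load P_cr = π²EI/L_e² = π²×209000×93000/4630² = 8948 N.
P_allow = P_cr/n = 8948/3 = 2983 N.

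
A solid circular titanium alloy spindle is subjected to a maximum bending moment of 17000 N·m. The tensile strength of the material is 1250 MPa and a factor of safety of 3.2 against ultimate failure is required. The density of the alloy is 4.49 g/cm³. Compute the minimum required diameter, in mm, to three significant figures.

d = 76.2 mm

σ_allow = 1250/3.2 = 390.6 MPa.
For a solid circular section σ = 32M/(πd³), so d³ = 32M/(π σ_allow) = 32×1.7000×10^7/(π×390.6) = 443300 mm³.
d = 76.25 mm.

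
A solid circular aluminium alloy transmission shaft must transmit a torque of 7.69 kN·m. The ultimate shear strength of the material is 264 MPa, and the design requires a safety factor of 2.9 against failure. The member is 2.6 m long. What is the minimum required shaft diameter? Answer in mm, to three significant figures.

d = 75.5 mm

Allowable shear stress τ_allow = 264/2.9 = 91.03 MPa.
For a solid shaft τ = 16T/(πd³), so d³ = 16T/(π τ_allow) = 16×7690000/(π×91.03) = 430200 mm³.
d = (430200)^(1/3) = 75.49 mm.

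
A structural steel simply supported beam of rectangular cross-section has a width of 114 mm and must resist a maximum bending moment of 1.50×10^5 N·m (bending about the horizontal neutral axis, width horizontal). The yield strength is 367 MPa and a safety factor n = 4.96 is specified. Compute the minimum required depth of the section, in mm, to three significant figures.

σ_allow = 367/4.96 = 73.99 MPa.
For a rectangular section σ = 6M/(bh²), so h² = 6M/(b σ_allow) = 6×1.5000×10^8/(114×73.99) = 106700 mm².
h = 326.6 mm.

h = 327 mm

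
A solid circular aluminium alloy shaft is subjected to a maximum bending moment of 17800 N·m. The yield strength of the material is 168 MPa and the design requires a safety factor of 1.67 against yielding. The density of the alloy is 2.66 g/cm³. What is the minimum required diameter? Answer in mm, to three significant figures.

σ_allow = 168/1.67 = 100.6 MPa.
For a solid circular section σ = 32M/(πd³), so d³ = 32M/(π σ_allow) = 32×1.7800×10^7/(π×100.6) = 1.802×10^6 mm³.
d = 121.7 mm.

d = 122 mm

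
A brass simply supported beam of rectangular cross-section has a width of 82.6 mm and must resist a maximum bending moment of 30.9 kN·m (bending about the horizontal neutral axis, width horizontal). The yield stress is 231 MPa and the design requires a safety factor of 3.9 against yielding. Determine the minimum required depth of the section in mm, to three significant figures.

h = 195 mm

σ_allow = 231/3.9 = 59.23 MPa.
For a rectangular section σ = 6M/(bh²), so h² = 6M/(b σ_allow) = 6×3.0900×10^7/(82.6×59.23) = 37900 mm².
h = 194.7 mm.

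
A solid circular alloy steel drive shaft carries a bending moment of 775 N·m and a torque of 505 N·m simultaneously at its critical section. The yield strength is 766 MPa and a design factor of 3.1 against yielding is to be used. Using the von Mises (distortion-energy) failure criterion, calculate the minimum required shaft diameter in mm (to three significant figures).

d = 33.2 mm

σ_allow = σ_y/n = 766/3.1 = 247.1 MPa.
For a solid shaft σ_b = 32M/(πd³) and τ = 16T/(πd³), so the von Mises stress is σ' = (16/πd³)·√(4M²+3T²).
√(4M²+3T²) = √(4×(775000)² + 3×(505000)²) = 1.780×10^6 N·mm.
d³ = 16×1.780×10^6/(π×247.1) = 36680 mm³.
d = 33.23 mm.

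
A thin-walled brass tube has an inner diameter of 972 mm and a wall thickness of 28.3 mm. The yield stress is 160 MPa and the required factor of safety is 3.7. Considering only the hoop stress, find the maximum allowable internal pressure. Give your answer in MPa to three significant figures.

p_allow = 2.52 MPa

σ_allow = 160/3.7 = 43.24 MPa.
σ_h = pD/(2t) → p_allow = 2σ_allow t/D = 2×43.24×28.3/972 = 2.518 MPa.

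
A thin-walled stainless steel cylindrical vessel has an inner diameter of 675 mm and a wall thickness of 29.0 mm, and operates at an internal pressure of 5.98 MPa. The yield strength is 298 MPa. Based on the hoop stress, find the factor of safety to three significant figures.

σ_h = pD/(2t) = 5.98×675/(2×29.0) = 69.59 MPa.
n = 298/69.59 = 4.282.

n = 4.28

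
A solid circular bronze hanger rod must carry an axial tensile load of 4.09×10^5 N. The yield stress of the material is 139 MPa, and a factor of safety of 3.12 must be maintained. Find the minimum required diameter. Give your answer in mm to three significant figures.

d = 108 mm

Allowable stress σ_allow = 139/3.12 = 44.55 MPa.
Required area A = F/σ_allow = 409000/44.55 = 9180 mm².
A = πd²/4 → d = √(4A/π) = 108.1 mm.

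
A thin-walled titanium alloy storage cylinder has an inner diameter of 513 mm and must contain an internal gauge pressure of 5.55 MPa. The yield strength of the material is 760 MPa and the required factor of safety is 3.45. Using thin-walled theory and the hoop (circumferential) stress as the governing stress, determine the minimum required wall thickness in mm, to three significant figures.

t = 6.46 mm

σ_allow = 760/3.45 = 220.3 MPa.
Hoop stress σ_h = pD/(2t), so t = pD/(2σ_allow) = 5.55×513/(2×220.3) = 6.462 mm.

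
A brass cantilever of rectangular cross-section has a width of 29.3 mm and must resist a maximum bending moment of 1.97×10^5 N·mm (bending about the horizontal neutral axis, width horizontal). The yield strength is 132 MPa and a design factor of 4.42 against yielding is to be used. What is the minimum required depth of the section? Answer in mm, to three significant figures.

h = 36.8 mm

σ_allow = 132/4.42 = 29.86 MPa.
For a rectangular section σ = 6M/(bh²), so h² = 6M/(b σ_allow) = 6×197000/(29.3×29.86) = 1351 mm².
h = 36.75 mm.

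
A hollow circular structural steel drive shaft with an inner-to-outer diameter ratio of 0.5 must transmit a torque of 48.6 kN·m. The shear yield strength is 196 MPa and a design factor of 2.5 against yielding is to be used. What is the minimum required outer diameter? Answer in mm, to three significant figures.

d_o = 150 mm

τ_allow = 196/2.5 = 78.40 MPa.
For a hollow shaft τ = 16T/[πd_o³(1−k⁴)] with k = 0.5, so 1−k⁴ = 0.9375.
d_o³ = 16T/[π τ_allow (1−k⁴)] = 16×4.8600×10^7/(π×78.40×0.9375) = 3.368×10^6 mm³.
d_o = 149.9 mm.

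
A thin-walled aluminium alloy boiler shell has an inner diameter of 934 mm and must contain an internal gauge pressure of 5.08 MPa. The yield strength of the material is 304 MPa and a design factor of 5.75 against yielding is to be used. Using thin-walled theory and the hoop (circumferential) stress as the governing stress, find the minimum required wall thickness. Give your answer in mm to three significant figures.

σ_allow = 304/5.75 = 52.87 MPa.
Hoop stress σ_h = pD/(2t), so t = pD/(2σ_allow) = 5.08×934/(2×52.87) = 44.87 mm.

t = 44.9 mm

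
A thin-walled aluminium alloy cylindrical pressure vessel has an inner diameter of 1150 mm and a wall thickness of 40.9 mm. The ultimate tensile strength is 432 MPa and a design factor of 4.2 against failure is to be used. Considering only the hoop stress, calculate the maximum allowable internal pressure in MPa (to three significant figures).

p_allow = 7.32 MPa

σ_allow = 432/4.2 = 102.9 MPa.
σ_h = pD/(2t) → p_allow = 2σ_allow t/D = 2×102.9×40.9/1150 = 7.316 MPa.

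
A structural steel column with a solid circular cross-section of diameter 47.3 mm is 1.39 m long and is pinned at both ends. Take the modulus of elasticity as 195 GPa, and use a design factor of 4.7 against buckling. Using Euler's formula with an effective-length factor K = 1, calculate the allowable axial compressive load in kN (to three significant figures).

I = πd⁴/64 = π×47.3⁴/64 = 245700 mm⁴.
Effective length L_e = KL = 1×1.39 m = 1390 mm.
Euler critical load P_cr = π²EI/L_e² = π²×195000×245700/1390² = 244700 N.
P_allow = P_cr/n = 244700/4.7 = 52070 N.

P_allow = 52.1 kN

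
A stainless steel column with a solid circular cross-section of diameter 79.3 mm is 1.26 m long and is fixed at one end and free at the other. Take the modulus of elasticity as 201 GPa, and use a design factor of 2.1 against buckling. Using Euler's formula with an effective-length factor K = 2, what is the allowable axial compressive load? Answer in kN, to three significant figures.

P_allow = 289 kN

I = πd⁴/64 = π×79.3⁴/64 = 1.941×10^6 mm⁴.
Effective length L_e = KL = 2×1.26 m = 2520 mm.
Euler critical load P_cr = π²EI/L_e² = π²×201000×1.941×10^6/2520² = 606400 N.
P_allow = P_cr/n = 606400/2.1 = 288800 N.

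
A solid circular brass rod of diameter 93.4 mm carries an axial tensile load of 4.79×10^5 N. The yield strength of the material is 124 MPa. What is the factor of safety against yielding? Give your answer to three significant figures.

n = 1.77

A = πd²/4 = 6851 mm².
σ = F/A = 479000/6851 = 69.91 MPa.
n = 124/69.91 = 1.774.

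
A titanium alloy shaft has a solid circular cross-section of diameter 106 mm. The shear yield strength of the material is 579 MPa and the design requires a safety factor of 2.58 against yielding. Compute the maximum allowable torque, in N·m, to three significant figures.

T_allow = 52500 N·m

τ_allow = 579/2.58 = 224.4 MPa.
For a solid shaft T_allow = τ_allow·πd³/16; πd³/16 = π×106³/16 = 233900 mm³.
T_allow = 224.4×233900 = 5.248×10^7 N·mm = 52480 N·m.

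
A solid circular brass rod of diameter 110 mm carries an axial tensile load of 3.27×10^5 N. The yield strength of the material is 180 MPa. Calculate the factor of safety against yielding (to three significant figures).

A = πd²/4 = 9503 mm².
σ = F/A = 327000/9503 = 34.41 MPa.
n = 180/34.41 = 5.231.

n = 5.23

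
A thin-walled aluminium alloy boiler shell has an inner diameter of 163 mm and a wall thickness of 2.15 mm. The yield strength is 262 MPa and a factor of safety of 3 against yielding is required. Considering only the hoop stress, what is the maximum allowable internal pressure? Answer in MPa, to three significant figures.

σ_allow = 262/3 = 87.33 MPa.
σ_h = pD/(2t) → p_allow = 2σ_allow t/D = 2×87.33×2.15/163 = 2.304 MPa.

p_allow = 2.30 MPa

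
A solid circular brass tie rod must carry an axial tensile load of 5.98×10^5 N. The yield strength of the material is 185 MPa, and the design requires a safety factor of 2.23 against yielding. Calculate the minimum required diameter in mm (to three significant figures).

d = 95.8 mm

Allowable stress σ_allow = 185/2.23 = 82.96 MPa.
Required area A = F/σ_allow = 598000/82.96 = 7208 mm².
A = πd²/4 → d = √(4A/π) = 95.80 mm.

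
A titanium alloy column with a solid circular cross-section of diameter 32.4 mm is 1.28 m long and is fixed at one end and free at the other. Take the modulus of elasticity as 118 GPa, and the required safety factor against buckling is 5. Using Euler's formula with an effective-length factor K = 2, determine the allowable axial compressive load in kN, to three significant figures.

I = πd⁴/64 = π×32.4⁴/64 = 54090 mm⁴.
Effective length L_e = KL = 2×1.28 m = 2560 mm.
Euler critical load P_cr = π²EI/L_e² = π²×118000×54090/2560² = 9613 N.
P_allow = P_cr/n = 9613/5 = 1923 N.

P_allow = 1.92 kN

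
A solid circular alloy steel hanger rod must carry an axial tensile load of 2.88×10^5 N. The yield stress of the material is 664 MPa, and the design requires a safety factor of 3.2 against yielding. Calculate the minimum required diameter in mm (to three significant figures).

Allowable stress σ_allow = 664/3.2 = 207.5 MPa.
Required area A = F/σ_allow = 288000/207.5 = 1388 mm².
A = πd²/4 → d = √(4A/π) = 42.04 mm.

d = 42.0 mm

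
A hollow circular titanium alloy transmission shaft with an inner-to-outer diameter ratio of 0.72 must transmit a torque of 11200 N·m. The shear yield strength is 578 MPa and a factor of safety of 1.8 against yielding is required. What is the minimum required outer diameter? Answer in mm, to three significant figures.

τ_allow = 578/1.8 = 321.1 MPa.
For a hollow shaft τ = 16T/[πd_o³(1−k⁴)] with k = 0.72, so 1−k⁴ = 0.7313.
d_o³ = 16T/[π τ_allow (1−k⁴)] = 16×1.1200×10^7/(π×321.1×0.7313) = 242900 mm³.
d_o = 62.40 mm.

d_o = 62.4 mm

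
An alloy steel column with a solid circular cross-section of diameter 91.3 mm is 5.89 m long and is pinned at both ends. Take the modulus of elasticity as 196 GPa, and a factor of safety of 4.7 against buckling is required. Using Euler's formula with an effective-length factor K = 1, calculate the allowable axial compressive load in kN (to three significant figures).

I = πd⁴/64 = π×91.3⁴/64 = 3.411×10^6 mm⁴.
Effective length L_e = KL = 1×5.89 m = 5890 mm.
Euler critical load P_cr = π²EI/L_e² = π²×196000×3.411×10^6/5890² = 190200 N.
P_allow = P_cr/n = 190200/4.7 = 40470 N.

P_allow = 40.5 kN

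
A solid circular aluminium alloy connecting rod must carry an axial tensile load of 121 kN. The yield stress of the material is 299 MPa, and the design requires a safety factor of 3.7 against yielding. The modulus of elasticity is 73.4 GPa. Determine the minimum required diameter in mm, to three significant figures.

d = 43.7 mm

Allowable stress σ_allow = 299/3.7 = 80.81 MPa.
Required area A = F/σ_allow = 121000/80.81 = 1497 mm².
A = πd²/4 → d = √(4A/π) = 43.66 mm.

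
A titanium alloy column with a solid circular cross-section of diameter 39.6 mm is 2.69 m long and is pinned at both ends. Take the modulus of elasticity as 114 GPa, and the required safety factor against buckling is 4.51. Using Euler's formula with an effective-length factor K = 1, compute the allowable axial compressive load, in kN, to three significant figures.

P_allow = 4.16 kN

I = πd⁴/64 = π×39.6⁴/64 = 120700 mm⁴.
Effective length L_e = KL = 1×2.69 m = 2690 mm.
Euler critical load P_cr = π²EI/L_e² = π²×114000×120700/2690² = 18770 N.
P_allow = P_cr/n = 18770/4.51 = 4162 N.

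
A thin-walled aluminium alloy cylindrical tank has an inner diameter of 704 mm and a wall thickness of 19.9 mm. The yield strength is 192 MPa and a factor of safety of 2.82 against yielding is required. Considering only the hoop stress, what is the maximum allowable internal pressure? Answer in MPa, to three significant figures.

σ_allow = 192/2.82 = 68.09 MPa.
σ_h = pD/(2t) → p_allow = 2σ_allow t/D = 2×68.09×19.9/704 = 3.849 MPa.

p_allow = 3.85 MPa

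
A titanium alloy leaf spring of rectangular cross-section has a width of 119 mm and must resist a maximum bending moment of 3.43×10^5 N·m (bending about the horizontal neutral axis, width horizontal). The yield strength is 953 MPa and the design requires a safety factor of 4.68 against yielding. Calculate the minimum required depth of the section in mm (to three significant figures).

σ_allow = 953/4.68 = 203.6 MPa.
For a rectangular section σ = 6M/(bh²), so h² = 6M/(b σ_allow) = 6×3.4300×10^8/(119×203.6) = 84930 mm².
h = 291.4 mm.

h = 291 mm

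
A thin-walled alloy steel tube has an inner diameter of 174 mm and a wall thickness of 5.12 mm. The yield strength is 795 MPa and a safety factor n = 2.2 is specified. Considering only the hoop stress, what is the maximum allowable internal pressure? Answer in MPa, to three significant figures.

σ_allow = 795/2.2 = 361.4 MPa.
σ_h = pD/(2t) → p_allow = 2σ_allow t/D = 2×361.4×5.12/174 = 21.27 MPa.

p_allow = 21.3 MPa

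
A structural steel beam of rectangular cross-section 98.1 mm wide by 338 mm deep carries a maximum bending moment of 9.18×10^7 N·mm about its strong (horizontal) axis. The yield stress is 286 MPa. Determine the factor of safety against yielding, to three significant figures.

n = 5.82

Section modulus S = bh²/6 = 98.1×338²/6 = 1.868×10^6 mm³.
σ = M/S = 9.1800×10^7/1.868×10^6 = 49.15 MPa.
n = 286/49.15 = 5.819.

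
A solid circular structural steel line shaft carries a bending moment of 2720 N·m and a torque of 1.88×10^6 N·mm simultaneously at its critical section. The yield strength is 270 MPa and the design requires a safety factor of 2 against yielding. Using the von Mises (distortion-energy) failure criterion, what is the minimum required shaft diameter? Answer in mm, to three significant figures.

d = 62.1 mm

σ_allow = σ_y/n = 270/2 = 135.0 MPa.
For a solid shaft σ_b = 32M/(πd³) and τ = 16T/(πd³), so the von Mises stress is σ' = (16/πd³)·√(4M²+3T²).
√(4M²+3T²) = √(4×(2.720×10^6)² + 3×(1.880×10^6)²) = 6.340×10^6 N·mm.
d³ = 16×6.340×10^6/(π×135.0) = 239200 mm³.
d = 62.07 mm.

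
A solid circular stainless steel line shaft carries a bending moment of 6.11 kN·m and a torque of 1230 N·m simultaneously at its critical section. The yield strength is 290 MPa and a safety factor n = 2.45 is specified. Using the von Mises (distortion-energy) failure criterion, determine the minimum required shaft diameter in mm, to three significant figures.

d = 81.1 mm

σ_allow = σ_y/n = 290/2.45 = 118.4 MPa.
For a solid shaft σ_b = 32M/(πd³) and τ = 16T/(πd³), so the von Mises stress is σ' = (16/πd³)·√(4M²+3T²).
√(4M²+3T²) = √(4×(6.110×10^6)² + 3×(1.230×10^6)²) = 1.240×10^7 N·mm.
d³ = 16×1.240×10^7/(π×118.4) = 533700 mm³.
d = 81.12 mm.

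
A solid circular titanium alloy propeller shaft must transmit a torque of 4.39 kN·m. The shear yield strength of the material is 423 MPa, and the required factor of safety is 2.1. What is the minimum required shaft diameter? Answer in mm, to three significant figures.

d = 48.1 mm

Allowable shear stress τ_allow = 423/2.1 = 201.4 MPa.
For a solid shaft τ = 16T/(πd³), so d³ = 16T/(π τ_allow) = 16×4390000/(π×201.4) = 111000 mm³.
d = (111000)^(1/3) = 48.06 mm.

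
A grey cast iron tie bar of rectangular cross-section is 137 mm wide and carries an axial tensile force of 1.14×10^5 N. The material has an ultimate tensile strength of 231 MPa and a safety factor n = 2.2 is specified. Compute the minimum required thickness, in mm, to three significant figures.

t = 7.92 mm

σ_allow = 231/2.2 = 105.0 MPa.
Required area A = F/σ_allow = 114000/105.0 = 1086 mm².
t = A/w = 1086/137 = 7.925 mm.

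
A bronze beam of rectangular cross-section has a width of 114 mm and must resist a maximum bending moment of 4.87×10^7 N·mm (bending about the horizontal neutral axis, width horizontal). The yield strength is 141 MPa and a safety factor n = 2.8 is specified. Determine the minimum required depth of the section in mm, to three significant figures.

σ_allow = 141/2.8 = 50.36 MPa.
For a rectangular section σ = 6M/(bh²), so h² = 6M/(b σ_allow) = 6×4.8700×10^7/(114×50.36) = 50900 mm².
h = 225.6 mm.

h = 226 mm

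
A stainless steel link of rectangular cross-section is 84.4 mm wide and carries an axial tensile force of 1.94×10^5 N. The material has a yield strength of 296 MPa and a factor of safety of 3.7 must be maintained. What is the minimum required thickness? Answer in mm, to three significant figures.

t = 28.7 mm

σ_allow = 296/3.7 = 80.00 MPa.
Required area A = F/σ_allow = 194000/80.00 = 2425 mm².
t = A/w = 2425/84.4 = 28.73 mm.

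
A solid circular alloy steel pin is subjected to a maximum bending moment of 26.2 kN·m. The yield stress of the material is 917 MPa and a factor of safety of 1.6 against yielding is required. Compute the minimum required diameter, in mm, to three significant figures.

d = 77.5 mm

σ_allow = 917/1.6 = 573.1 MPa.
For a solid circular section σ = 32M/(πd³), so d³ = 32M/(π σ_allow) = 32×2.6200×10^7/(π×573.1) = 465600 mm³.
d = 77.51 mm.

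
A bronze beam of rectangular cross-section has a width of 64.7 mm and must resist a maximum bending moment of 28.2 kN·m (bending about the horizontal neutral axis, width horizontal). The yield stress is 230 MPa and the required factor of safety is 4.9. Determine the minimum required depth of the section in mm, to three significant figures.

σ_allow = 230/4.9 = 46.94 MPa.
For a rectangular section σ = 6M/(bh²), so h² = 6M/(b σ_allow) = 6×2.8200×10^7/(64.7×46.94) = 55710 mm².
h = 236.0 mm.

h = 236 mm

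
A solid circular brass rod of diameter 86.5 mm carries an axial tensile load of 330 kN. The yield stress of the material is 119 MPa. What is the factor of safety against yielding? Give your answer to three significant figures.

n = 2.12

A = πd²/4 = 5877 mm².
σ = F/A = 330000/5877 = 56.16 MPa.
n = 119/56.16 = 2.119.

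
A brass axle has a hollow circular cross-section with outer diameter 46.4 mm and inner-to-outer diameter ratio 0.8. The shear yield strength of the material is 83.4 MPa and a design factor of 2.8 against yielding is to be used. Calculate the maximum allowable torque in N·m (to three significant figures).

τ_allow = 83.4/2.8 = 29.79 MPa.
For a hollow shaft T_allow = τ_allow·πd_o³(1−k⁴)/16 with 1−k⁴ = 0.5904, so πd_o³(1−k⁴)/16 = 11580 mm³.
T_allow = 29.79×11580 = 344900 N·mm = 344.9 N·m.

T_allow = 345 N·m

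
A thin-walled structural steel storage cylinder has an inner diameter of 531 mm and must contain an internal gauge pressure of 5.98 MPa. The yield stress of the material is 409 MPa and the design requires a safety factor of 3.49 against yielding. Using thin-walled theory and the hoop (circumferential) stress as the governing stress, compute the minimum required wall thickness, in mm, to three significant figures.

t = 13.5 mm

σ_allow = 409/3.49 = 117.2 MPa.
Hoop stress σ_h = pD/(2t), so t = pD/(2σ_allow) = 5.98×531/(2×117.2) = 13.55 mm.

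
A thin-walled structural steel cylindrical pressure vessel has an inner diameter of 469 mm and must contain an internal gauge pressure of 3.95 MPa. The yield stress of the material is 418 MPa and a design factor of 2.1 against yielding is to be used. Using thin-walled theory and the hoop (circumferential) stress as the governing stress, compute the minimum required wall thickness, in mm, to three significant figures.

σ_allow = 418/2.1 = 199.0 MPa.
Hoop stress σ_h = pD/(2t), so t = pD/(2σ_allow) = 3.95×469/(2×199.0) = 4.654 mm.

t = 4.65 mm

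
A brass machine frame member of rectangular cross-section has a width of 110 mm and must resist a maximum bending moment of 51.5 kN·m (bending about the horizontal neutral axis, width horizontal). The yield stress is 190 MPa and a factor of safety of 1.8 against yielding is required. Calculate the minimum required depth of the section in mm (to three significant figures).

σ_allow = 190/1.8 = 105.6 MPa.
For a rectangular section σ = 6M/(bh²), so h² = 6M/(b σ_allow) = 6×5.1500×10^7/(110×105.6) = 26610 mm².
h = 163.1 mm.

h = 163 mm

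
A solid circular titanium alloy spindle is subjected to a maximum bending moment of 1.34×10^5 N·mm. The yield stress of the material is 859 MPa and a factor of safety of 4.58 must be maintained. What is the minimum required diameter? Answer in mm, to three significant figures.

d = 19.4 mm

σ_allow = 859/4.58 = 187.6 MPa.
For a solid circular section σ = 32M/(πd³), so d³ = 32M/(π σ_allow) = 32×134000/(π×187.6) = 7277 mm³.
d = 19.38 mm.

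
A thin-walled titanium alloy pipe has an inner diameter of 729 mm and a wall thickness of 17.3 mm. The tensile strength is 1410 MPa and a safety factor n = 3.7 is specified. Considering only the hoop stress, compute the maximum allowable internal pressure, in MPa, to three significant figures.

σ_allow = 1410/3.7 = 381.1 MPa.
σ_h = pD/(2t) → p_allow = 2σ_allow t/D = 2×381.1×17.3/729 = 18.09 MPa.

p_allow = 18.1 MPa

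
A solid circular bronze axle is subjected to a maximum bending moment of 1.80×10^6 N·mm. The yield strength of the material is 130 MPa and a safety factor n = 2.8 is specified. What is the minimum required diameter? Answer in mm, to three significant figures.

d = 73.4 mm

σ_allow = 130/2.8 = 46.43 MPa.
For a solid circular section σ = 32M/(πd³), so d³ = 32M/(π σ_allow) = 32×1800000/(π×46.43) = 394900 mm³.
d = 73.37 mm.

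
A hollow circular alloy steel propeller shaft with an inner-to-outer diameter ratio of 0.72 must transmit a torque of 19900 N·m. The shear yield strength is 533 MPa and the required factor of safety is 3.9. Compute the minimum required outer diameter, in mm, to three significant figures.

τ_allow = 533/3.9 = 136.7 MPa.
For a hollow shaft τ = 16T/[πd_o³(1−k⁴)] with k = 0.72, so 1−k⁴ = 0.7313.
d_o³ = 16T/[π τ_allow (1−k⁴)] = 16×1.9900×10^7/(π×136.7×0.7313) = 1.014×10^6 mm³.
d_o = 100.5 mm.

d_o = 100 mm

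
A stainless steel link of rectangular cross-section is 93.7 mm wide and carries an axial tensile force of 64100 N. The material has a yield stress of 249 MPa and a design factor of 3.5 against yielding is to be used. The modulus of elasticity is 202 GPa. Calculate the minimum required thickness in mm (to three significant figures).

σ_allow = 249/3.5 = 71.14 MPa.
Required area A = F/σ_allow = 64100/71.14 = 901.0 mm².
t = A/w = 901.0/93.7 = 9.616 mm.

t = 9.62 mm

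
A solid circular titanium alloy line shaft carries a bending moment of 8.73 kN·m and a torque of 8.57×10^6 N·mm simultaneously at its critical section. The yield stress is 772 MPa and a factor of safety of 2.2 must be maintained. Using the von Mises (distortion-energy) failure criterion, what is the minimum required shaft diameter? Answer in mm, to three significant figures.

d = 69.3 mm

σ_allow = σ_y/n = 772/2.2 = 350.9 MPa.
For a solid shaft σ_b = 32M/(πd³) and τ = 16T/(πd³), so the von Mises stress is σ' = (16/πd³)·√(4M²+3T²).
√(4M²+3T²) = √(4×(8.730×10^6)² + 3×(8.570×10^6)²) = 2.292×10^7 N·mm.
d³ = 16×2.292×10^7/(π×350.9) = 332600 mm³.
d = 69.29 mm.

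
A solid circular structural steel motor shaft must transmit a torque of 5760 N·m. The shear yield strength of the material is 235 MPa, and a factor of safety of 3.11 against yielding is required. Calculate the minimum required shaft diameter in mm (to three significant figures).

d = 73.0 mm

Allowable shear stress τ_allow = 235/3.11 = 75.56 MPa.
For a solid shaft τ = 16T/(πd³), so d³ = 16T/(π τ_allow) = 16×5760000/(π×75.56) = 388200 mm³.
d = (388200)^(1/3) = 72.95 mm.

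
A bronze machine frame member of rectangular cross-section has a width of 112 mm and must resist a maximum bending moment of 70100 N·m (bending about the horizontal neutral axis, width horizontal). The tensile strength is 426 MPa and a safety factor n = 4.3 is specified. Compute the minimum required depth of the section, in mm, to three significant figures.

σ_allow = 426/4.3 = 99.07 MPa.
For a rectangular section σ = 6M/(bh²), so h² = 6M/(b σ_allow) = 6×7.0100×10^7/(112×99.07) = 37910 mm².
h = 194.7 mm.

h = 195 mm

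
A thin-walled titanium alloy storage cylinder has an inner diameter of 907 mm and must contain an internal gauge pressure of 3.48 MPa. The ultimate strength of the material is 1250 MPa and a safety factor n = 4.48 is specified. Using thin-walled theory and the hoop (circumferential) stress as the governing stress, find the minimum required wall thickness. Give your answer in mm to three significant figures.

σ_allow = 1250/4.48 = 279.0 MPa.
Hoop stress σ_h = pD/(2t), so t = pD/(2σ_allow) = 3.48×907/(2×279.0) = 5.656 mm.

t = 5.66 mm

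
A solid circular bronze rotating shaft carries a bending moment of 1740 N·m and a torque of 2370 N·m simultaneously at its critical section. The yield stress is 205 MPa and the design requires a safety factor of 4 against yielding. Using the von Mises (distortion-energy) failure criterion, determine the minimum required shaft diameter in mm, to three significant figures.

d = 81.2 mm

σ_allow = σ_y/n = 205/4 = 51.25 MPa.
For a solid shaft σ_b = 32M/(πd³) and τ = 16T/(πd³), so the von Mises stress is σ' = (16/πd³)·√(4M²+3T²).
√(4M²+3T²) = √(4×(1.740×10^6)² + 3×(2.370×10^6)²) = 5.382×10^6 N·mm.
d³ = 16×5.382×10^6/(π×51.25) = 534800 mm³.
d = 81.17 mm.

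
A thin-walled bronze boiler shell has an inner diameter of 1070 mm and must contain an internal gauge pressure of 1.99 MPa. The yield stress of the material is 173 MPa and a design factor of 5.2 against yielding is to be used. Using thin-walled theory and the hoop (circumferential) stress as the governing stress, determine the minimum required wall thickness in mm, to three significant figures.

t = 32.0 mm

σ_allow = 173/5.2 = 33.27 MPa.
Hoop stress σ_h = pD/(2t), so t = pD/(2σ_allow) = 1.99×1070/(2×33.27) = 32.00 mm.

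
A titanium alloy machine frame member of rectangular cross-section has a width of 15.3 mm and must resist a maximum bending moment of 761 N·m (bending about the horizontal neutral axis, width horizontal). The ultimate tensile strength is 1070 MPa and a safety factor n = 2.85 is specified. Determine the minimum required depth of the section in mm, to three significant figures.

h = 28.2 mm

σ_allow = 1070/2.85 = 375.4 MPa.
For a rectangular section σ = 6M/(bh²), so h² = 6M/(b σ_allow) = 6×761000/(15.3×375.4) = 794.9 mm².
h = 28.19 mm.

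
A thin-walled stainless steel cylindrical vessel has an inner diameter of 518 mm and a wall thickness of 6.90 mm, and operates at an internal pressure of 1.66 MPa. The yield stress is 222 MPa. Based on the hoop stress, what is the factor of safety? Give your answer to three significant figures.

n = 3.56

σ_h = pD/(2t) = 1.66×518/(2×6.90) = 62.31 MPa.
n = 222/62.31 = 3.563.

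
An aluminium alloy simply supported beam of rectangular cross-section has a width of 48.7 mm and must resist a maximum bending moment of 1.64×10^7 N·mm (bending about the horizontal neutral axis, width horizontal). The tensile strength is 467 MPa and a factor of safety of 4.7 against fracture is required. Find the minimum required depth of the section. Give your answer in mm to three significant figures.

h = 143 mm

σ_allow = 467/4.7 = 99.36 MPa.
For a rectangular section σ = 6M/(bh²), so h² = 6M/(b σ_allow) = 6×1.6400×10^7/(48.7×99.36) = 20340 mm².
h = 142.6 mm.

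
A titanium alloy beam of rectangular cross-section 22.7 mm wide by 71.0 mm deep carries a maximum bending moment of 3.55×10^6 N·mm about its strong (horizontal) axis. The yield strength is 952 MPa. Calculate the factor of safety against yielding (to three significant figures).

n = 5.11

Section modulus S = bh²/6 = 22.7×71.0²/6 = 19070 mm³.
σ = M/S = 3550000/19070 = 186.1 MPa.
n = 952/186.1 = 5.114.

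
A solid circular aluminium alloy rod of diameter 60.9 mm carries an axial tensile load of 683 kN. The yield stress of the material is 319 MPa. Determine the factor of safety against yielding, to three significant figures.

n = 1.36

A = πd²/4 = 2913 mm².
σ = F/A = 683000/2913 = 234.5 MPa.
n = 319/234.5 = 1.360.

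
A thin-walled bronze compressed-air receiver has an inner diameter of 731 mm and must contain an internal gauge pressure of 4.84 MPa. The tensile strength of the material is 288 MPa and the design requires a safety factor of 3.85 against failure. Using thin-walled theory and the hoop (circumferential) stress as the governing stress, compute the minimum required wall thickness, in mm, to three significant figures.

σ_allow = 288/3.85 = 74.81 MPa.
Hoop stress σ_h = pD/(2t), so t = pD/(2σ_allow) = 4.84×731/(2×74.81) = 23.65 mm.

t = 23.6 mm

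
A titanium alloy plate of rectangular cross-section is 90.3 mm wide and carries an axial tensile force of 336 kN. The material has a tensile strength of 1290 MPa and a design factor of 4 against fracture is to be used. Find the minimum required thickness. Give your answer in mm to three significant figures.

t = 11.5 mm

σ_allow = 1290/4 = 322.5 MPa.
Required area A = F/σ_allow = 336000/322.5 = 1042 mm².
t = A/w = 1042/90.3 = 11.54 mm.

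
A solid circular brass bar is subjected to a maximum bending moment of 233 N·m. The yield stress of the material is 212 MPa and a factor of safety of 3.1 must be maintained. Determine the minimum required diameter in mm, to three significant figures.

σ_allow = 212/3.1 = 68.39 MPa.
For a solid circular section σ = 32M/(πd³), so d³ = 32M/(π σ_allow) = 32×233000/(π×68.39) = 34700 mm³.
d = 32.62 mm.

d = 32.6 mm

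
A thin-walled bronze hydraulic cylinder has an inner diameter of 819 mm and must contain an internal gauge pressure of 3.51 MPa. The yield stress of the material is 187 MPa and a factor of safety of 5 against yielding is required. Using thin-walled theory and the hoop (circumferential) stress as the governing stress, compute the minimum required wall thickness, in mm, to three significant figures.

σ_allow = 187/5 = 37.40 MPa.
Hoop stress σ_h = pD/(2t), so t = pD/(2σ_allow) = 3.51×819/(2×37.40) = 38.43 mm.

t = 38.4 mm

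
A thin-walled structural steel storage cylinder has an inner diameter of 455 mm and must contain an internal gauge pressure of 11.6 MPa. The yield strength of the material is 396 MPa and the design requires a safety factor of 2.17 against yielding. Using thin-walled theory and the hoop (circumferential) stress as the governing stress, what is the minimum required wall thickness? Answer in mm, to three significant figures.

t = 14.5 mm

σ_allow = 396/2.17 = 182.5 MPa.
Hoop stress σ_h = pD/(2t), so t = pD/(2σ_allow) = 11.6×455/(2×182.5) = 14.46 mm.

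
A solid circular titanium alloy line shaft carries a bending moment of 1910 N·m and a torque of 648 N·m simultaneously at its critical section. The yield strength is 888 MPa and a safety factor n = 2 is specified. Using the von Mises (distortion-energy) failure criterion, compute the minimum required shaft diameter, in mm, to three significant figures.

σ_allow = σ_y/n = 888/2 = 444.0 MPa.
For a solid shaft σ_b = 32M/(πd³) and τ = 16T/(πd³), so the von Mises stress is σ' = (16/πd³)·√(4M²+3T²).
√(4M²+3T²) = √(4×(1.910×10^6)² + 3×(648000)²) = 3.981×10^6 N·mm.
d³ = 16×3.981×10^6/(π×444.0) = 45670 mm³.
d = 35.74 mm.

d = 35.7 mm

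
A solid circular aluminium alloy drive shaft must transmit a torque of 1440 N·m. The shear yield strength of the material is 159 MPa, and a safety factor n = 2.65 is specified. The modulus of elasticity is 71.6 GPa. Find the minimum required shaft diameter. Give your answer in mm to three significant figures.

Allowable shear stress τ_allow = 159/2.65 = 60.00 MPa.
For a solid shaft τ = 16T/(πd³), so d³ = 16T/(π τ_allow) = 16×1440000/(π×60.00) = 122200 mm³.
d = (122200)^(1/3) = 49.63 mm.

d = 49.6 mm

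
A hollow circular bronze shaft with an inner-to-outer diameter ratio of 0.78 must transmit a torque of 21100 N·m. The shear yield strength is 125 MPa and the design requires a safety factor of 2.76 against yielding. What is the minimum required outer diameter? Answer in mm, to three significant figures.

d_o = 156 mm

τ_allow = 125/2.76 = 45.29 MPa.
For a hollow shaft τ = 16T/[πd_o³(1−k⁴)] with k = 0.78, so 1−k⁴ = 0.6298.
d_o³ = 16T/[π τ_allow (1−k⁴)] = 16×2.1100×10^7/(π×45.29×0.6298) = 3.767×10^6 mm³.
d_o = 155.6 mm.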